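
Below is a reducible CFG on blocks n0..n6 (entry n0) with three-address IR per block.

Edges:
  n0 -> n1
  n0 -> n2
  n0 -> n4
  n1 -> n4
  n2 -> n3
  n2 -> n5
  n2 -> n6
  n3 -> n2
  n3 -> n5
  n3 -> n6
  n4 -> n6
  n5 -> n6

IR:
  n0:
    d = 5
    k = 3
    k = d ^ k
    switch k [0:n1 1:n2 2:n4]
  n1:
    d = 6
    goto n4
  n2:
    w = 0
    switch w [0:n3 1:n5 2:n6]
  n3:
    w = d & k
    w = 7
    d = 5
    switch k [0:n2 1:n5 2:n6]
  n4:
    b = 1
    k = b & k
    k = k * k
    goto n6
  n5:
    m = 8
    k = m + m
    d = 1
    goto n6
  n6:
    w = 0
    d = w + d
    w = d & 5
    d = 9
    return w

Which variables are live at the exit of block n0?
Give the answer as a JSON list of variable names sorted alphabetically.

def/use:
  n0: {d,k} / ∅
  n1: {d} / ∅
  n2: {w} / ∅
  n3: {d,w} / {d,k}
  n4: {b,k} / {k}
  n5: {d,k,m} / ∅
  n6: {d,w} / {d}

Live sets:
  n0: in=∅ out={d,k}
  n1: in={k} out={d,k}
  n2: in={d,k} out={d,k}
  n3: in={d,k} out={d,k}
  n4: in={d,k} out={d}
  n5: in=∅ out={d}
  n6: in={d} out=∅

live-out(n0) = ["d", "k"]

Answer: ["d", "k"]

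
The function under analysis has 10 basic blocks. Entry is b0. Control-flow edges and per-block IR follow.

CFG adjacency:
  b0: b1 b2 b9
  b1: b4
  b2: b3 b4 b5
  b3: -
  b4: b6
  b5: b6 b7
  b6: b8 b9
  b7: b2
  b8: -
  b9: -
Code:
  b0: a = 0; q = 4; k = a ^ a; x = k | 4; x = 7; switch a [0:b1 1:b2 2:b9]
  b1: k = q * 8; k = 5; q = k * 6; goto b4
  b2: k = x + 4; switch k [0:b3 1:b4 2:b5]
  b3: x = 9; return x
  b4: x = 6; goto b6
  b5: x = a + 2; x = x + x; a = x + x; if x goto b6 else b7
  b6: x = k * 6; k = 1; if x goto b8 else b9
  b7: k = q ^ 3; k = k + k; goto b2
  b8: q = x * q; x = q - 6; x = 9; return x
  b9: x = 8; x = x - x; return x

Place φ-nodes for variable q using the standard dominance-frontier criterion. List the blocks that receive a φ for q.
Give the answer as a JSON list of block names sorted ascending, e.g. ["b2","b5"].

Answer: ["b4", "b6", "b9"]

Analysis:
idom tree: b1←b0 b2←b0 b3←b2 b4←b0 b5←b2 b6←b0 b7←b5 b8←b6 b9←b0
Dom∩ at merges:
  b2: preds {b0,b7}: {b0} ∩ {b0,b2,b5,b7} = {b0}; idom=b0
  b4: preds {b1,b2}: {b0,b1} ∩ {b0,b2} = {b0}; idom=b0
  b6: preds {b4,b5}: {b0,b4} ∩ {b0,b2,b5} = {b0}; idom=b0
  b9: preds {b0,b6}: {b0} ∩ {b0,b6} = {b0}; idom=b0

DF walk-up:
  join b2 pred b0: · stop@b0
  join b2 pred b7: b7→b5→b2 stop@b0
  join b4 pred b1: b1 stop@b0
  join b4 pred b2: b2 stop@b0
  join b6 pred b4: b4 stop@b0
  join b6 pred b5: b5→b2 stop@b0
  join b9 pred b0: · stop@b0
  join b9 pred b6: b6 stop@b0
  b0: DF=∅
  b1: DF={b4}
  b2: DF={b2,b4,b6}
  b3: DF=∅
  b4: DF={b6}
  b5: DF={b2,b6}
  b6: DF={b9}
  b7: DF={b2}
  b8: DF=∅
  b9: DF=∅

φ for q: defs {b0,b1,b8}
  DF⁺ = {b4,b6,b9}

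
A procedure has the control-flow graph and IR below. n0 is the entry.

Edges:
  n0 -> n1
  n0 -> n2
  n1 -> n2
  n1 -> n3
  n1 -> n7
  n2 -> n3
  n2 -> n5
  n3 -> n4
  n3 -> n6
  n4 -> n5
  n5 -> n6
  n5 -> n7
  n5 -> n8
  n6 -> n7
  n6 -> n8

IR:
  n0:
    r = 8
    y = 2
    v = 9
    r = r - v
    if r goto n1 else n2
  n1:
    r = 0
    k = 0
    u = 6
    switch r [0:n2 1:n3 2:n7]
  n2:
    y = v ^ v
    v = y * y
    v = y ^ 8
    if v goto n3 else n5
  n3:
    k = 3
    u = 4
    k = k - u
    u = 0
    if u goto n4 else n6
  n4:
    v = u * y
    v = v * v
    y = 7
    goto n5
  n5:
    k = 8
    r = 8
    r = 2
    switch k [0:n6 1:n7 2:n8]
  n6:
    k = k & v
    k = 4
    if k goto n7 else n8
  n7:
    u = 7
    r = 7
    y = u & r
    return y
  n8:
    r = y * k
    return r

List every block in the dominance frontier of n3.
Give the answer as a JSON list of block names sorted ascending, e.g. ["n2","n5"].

idom tree: n1←n0 n2←n0 n3←n0 n4←n3 n5←n0 n6←n0 n7←n0 n8←n0
Dom∩ at merges:
  n2: preds {n0,n1}: {n0} ∩ {n0,n1} = {n0}; idom=n0
  n3: preds {n1,n2}: {n0,n1} ∩ {n0,n2} = {n0}; idom=n0
  n5: preds {n2,n4}: {n0,n2} ∩ {n0,n3,n4} = {n0}; idom=n0
  n6: preds {n3,n5}: {n0,n3} ∩ {n0,n5} = {n0}; idom=n0
  n7: preds {n1,n5,n6}: {n0,n1} ∩ {n0,n5} ∩ {n0,n6} = {n0}; idom=n0
  n8: preds {n5,n6}: {n0,n5} ∩ {n0,n6} = {n0}; idom=n0

DF derivation:
  n2←n0: walk · to n0
  n2←n1: walk n1 to n0
  n3←n1: walk n1 to n0
  n3←n2: walk n2 to n0
  n5←n2: walk n2 to n0
  n5←n4: walk n4→n3 to n0
  n6←n3: walk n3 to n0
  n6←n5: walk n5 to n0
  n7←n1: walk n1 to n0
  n7←n5: walk n5 to n0
  n7←n6: walk n6 to n0
  n8←n5: walk n5 to n0
  n8←n6: walk n6 to n0
  n0 → ∅
  n1 → {n2,n3,n7}
  n2 → {n3,n5}
  n3 → {n5,n6}
  n4 → {n5}
  n5 → {n6,n7,n8}
  n6 → {n7,n8}
  n7 → ∅
  n8 → ∅

DF(n3) = ["n5", "n6"]

Answer: ["n5", "n6"]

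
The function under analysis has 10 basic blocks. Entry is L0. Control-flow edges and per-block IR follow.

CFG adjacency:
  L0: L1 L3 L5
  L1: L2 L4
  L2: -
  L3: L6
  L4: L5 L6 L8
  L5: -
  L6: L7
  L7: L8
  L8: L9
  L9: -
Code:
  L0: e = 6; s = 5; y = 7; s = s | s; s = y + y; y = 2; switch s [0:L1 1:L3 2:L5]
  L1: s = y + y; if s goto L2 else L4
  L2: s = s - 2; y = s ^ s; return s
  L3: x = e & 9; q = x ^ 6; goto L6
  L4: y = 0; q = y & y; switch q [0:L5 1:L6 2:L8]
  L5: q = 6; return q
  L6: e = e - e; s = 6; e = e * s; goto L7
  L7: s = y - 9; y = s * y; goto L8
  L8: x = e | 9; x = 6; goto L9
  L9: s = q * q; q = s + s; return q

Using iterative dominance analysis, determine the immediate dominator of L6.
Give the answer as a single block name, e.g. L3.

idom tree: L1←L0 L2←L1 L3←L0 L4←L1 L5←L0 L6←L0 L7←L6 L8←L0 L9←L8
Dom∩ at merges:
  L5: preds {L0,L4}: {L0} ∩ {L0,L1,L4} = {L0}; idom=L0
  L6: preds {L3,L4}: {L0,L3} ∩ {L0,L1,L4} = {L0}; idom=L0
  L8: preds {L4,L7}: {L0,L1,L4} ∩ {L0,L6,L7} = {L0}; idom=L0

idom(L6) = L0

Answer: L0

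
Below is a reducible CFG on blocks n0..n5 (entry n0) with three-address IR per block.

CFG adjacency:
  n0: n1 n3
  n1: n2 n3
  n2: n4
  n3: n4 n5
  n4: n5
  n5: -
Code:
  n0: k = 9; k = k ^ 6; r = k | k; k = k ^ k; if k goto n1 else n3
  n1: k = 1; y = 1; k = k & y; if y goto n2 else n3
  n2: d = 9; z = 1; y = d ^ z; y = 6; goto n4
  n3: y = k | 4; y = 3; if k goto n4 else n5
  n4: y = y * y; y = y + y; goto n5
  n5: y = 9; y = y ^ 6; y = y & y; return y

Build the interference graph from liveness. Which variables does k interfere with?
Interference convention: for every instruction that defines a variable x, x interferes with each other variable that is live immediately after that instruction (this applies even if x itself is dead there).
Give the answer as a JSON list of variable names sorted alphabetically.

Answer: ["r", "y"]

Analysis:
Per-block:
  n0 def {k,r} use ∅
  n1 def {k,y} use ∅
  n2 def {d,y,z} use ∅
  n3 def {y} use {k}
  n4 def {y} use {y}
  n5 def {y} use ∅

Liveness:
  n0: in=∅ out={k}
  n1: in=∅ out={k}
  n2: in=∅ out={y}
  n3: in={k} out={y}
  n4: in={y} out=∅
  n5: in=∅ out=∅

Conflict graph:
  d: {z}
  k: {r,y}
  r: {k}
  y: {k}
  z: {d}

N(k) = ["r", "y"]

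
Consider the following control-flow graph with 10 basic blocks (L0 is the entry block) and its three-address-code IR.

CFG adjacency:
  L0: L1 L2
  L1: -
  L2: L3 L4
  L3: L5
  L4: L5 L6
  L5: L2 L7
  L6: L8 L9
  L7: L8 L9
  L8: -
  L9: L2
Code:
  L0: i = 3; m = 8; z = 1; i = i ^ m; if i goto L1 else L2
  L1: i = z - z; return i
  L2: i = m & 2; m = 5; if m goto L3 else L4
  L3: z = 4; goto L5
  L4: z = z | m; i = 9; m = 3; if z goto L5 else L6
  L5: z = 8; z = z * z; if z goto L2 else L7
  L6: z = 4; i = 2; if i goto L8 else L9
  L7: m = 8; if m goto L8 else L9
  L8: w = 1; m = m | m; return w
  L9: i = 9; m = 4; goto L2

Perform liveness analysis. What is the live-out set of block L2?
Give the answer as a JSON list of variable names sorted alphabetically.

Block summaries:
  L0: {i,m,z} / ∅
  L1: {i} / {z}
  L2: {i,m} / {m}
  L3: {z} / ∅
  L4: {i,m,z} / {m,z}
  L5: {z} / ∅
  L6: {i,z} / ∅
  L7: {m} / ∅
  L8: {m,w} / {m}
  L9: {i,m} / ∅

Live sets:
  live L0: ∅→{m,z}
  live L1: {z}→∅
  live L2: {m,z}→{m,z}
  live L3: {m}→{m}
  live L4: {m,z}→{m}
  live L5: {m}→{m,z}
  live L6: {m}→{m,z}
  live L7: {z}→{m,z}
  live L8: {m}→∅
  live L9: {z}→{m,z}

live-out(L2) = ["m", "z"]

Answer: ["m", "z"]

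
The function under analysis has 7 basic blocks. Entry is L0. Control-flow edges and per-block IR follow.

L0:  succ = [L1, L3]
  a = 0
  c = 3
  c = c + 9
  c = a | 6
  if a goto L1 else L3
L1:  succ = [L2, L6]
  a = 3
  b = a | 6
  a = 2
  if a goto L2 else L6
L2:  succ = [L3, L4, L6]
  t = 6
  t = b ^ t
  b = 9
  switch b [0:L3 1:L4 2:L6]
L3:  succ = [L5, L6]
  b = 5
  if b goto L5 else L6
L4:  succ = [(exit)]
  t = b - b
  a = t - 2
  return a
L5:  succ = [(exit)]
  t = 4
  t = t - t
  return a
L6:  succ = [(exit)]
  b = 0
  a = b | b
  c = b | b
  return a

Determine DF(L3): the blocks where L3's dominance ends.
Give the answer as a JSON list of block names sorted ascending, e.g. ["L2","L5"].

idom tree: L1←L0 L2←L1 L3←L0 L4←L2 L5←L3 L6←L0
Dom at joins:
  L3: preds {L0,L2}: {L0} ∩ {L0,L1,L2} = {L0}; idom=L0
  L6: preds {L1,L2,L3}: {L0,L1} ∩ {L0,L1,L2} ∩ {L0,L3} = {L0}; idom=L0

DF walk-up:
  join L3 pred L0: · stop@L0
  join L3 pred L2: L2→L1 stop@L0
  join L6 pred L1: L1 stop@L0
  join L6 pred L2: L2→L1 stop@L0
  join L6 pred L3: L3 stop@L0
  L0 → ∅
  L1 → {L3,L6}
  L2 → {L3,L6}
  L3 → {L6}
  L4 → ∅
  L5 → ∅
  L6 → ∅

DF(L3) = ["L6"]

Answer: ["L6"]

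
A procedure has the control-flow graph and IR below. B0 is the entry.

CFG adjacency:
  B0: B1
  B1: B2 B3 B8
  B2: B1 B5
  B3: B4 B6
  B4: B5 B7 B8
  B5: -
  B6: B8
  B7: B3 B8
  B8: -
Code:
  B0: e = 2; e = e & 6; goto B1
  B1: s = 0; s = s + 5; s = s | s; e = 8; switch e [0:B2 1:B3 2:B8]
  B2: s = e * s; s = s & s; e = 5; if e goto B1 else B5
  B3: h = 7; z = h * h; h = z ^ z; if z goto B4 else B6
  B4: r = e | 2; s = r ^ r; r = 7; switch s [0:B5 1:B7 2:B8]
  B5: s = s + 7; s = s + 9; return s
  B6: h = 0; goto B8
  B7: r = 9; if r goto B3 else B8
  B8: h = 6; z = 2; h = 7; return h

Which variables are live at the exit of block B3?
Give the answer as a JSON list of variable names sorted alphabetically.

Answer: ["e"]

Analysis:
Block summaries:
  B0: def={e} ue=∅
  B1: def={e,s} ue=∅
  B2: def={e,s} ue={e,s}
  B3: def={h,z} ue=∅
  B4: def={r,s} ue={e}
  B5: def={s} ue={s}
  B6: def={h} ue=∅
  B7: def={r} ue=∅
  B8: def={h,z} ue=∅

Liveness:
  B0: in=∅ out=∅
  B1: in=∅ out={e,s}
  B2: in={e,s} out={s}
  B3: in={e} out={e}
  B4: in={e} out={e,s}
  B5: in={s} out=∅
  B6: in=∅ out=∅
  B7: in={e} out={e}
  B8: in=∅ out=∅

live-out(B3) = ["e"]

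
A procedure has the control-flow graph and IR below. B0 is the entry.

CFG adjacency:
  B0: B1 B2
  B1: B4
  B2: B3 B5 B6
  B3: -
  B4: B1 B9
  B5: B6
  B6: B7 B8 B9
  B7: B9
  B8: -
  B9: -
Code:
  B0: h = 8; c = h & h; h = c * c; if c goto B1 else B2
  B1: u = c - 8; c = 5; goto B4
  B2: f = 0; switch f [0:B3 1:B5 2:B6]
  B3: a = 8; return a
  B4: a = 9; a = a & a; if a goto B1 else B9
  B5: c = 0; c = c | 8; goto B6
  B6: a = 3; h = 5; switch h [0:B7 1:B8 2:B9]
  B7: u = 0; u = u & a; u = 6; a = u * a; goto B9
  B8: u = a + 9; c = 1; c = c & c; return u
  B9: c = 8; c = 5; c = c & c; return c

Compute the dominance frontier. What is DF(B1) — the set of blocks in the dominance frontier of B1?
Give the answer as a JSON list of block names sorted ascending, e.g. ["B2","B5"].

Answer: ["B1", "B9"]

Analysis:
idom tree: B1←B0 B2←B0 B3←B2 B4←B1 B5←B2 B6←B2 B7←B6 B8←B6 B9←B0
Dom∩ at merges:
  B1: preds {B0,B4}: {B0} ∩ {B0,B1,B4} = {B0}; idom=B0
  B6: preds {B2,B5}: {B0,B2} ∩ {B0,B2,B5} = {B0,B2}; idom=B2
  B9: preds {B4,B6,B7}: {B0,B1,B4} ∩ {B0,B2,B6} ∩ {B0,B2,B6,B7} = {B0}; idom=B0

DF derivation:
  join B1 pred B0: · stop@B0
  join B1 pred B4: B4→B1 stop@B0
  join B6 pred B2: · stop@B2
  join B6 pred B5: B5 stop@B2
  join B9 pred B4: B4→B1 stop@B0
  join B9 pred B6: B6→B2 stop@B0
  join B9 pred B7: B7→B6→B2 stop@B0
  DF(B0)=∅
  DF(B1)={B1,B9}
  DF(B2)={B9}
  DF(B3)=∅
  DF(B4)={B1,B9}
  DF(B5)={B6}
  DF(B6)={B9}
  DF(B7)={B9}
  DF(B8)=∅
  DF(B9)=∅

DF(B1) = ["B1", "B9"]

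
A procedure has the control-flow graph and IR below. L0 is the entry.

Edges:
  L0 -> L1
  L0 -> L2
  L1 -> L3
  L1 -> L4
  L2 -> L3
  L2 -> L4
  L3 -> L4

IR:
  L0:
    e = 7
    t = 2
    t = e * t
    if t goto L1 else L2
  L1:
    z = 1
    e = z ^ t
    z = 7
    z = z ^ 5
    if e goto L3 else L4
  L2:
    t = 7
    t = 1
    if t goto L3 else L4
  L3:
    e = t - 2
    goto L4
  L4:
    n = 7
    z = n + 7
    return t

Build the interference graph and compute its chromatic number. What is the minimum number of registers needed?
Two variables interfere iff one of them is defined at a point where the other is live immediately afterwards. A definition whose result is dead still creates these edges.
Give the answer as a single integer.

def/use:
  L0 def {e,t} use ∅
  L1 def {e,z} use {t}
  L2 def {t} use ∅
  L3 def {e} use {t}
  L4 def {n,z} use {t}

Backward fixpoint:
  L0 li=∅ lo={t}
  L1 li={t} lo={t}
  L2 li=∅ lo={t}
  L3 li={t} lo={t}
  L4 li={t} lo=∅

Interference:
  e↔{t,z}
  n↔{t}
  t↔{e,n,z}
  z↔{e,t}

Chromatic number:
  clique {e,t,z} ⇒ need ≥ 3
  3-colouring: r0={t}  r1={e,n}  r2={z}
  χ = 3

Answer: 3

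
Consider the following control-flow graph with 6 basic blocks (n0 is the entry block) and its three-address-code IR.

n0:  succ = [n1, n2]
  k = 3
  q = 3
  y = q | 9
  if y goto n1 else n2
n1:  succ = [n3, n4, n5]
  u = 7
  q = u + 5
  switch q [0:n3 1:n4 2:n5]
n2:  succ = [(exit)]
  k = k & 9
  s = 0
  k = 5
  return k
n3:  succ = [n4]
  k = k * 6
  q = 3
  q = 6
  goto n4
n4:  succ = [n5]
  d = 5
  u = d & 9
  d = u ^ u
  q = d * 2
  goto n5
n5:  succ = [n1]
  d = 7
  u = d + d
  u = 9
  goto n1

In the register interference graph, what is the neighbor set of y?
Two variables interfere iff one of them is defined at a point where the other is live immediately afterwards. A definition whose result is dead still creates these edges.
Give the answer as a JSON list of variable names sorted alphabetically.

Block summaries:
  n0: {k,q,y} / ∅
  n1: {q,u} / ∅
  n2: {k,s} / {k}
  n3: {k,q} / {k}
  n4: {d,q,u} / ∅
  n5: {d,u} / ∅

Backward fixpoint:
  n0 li=∅ lo={k}
  n1 li={k} lo={k}
  n2 li={k} lo=∅
  n3 li={k} lo={k}
  n4 li={k} lo={k}
  n5 li={k} lo={k}

Interference:
  d — {k}
  k — {d,q,u,y}
  q — {k}
  s — ∅
  u — {k}
  y — {k}

N(y) = ["k"]

Answer: ["k"]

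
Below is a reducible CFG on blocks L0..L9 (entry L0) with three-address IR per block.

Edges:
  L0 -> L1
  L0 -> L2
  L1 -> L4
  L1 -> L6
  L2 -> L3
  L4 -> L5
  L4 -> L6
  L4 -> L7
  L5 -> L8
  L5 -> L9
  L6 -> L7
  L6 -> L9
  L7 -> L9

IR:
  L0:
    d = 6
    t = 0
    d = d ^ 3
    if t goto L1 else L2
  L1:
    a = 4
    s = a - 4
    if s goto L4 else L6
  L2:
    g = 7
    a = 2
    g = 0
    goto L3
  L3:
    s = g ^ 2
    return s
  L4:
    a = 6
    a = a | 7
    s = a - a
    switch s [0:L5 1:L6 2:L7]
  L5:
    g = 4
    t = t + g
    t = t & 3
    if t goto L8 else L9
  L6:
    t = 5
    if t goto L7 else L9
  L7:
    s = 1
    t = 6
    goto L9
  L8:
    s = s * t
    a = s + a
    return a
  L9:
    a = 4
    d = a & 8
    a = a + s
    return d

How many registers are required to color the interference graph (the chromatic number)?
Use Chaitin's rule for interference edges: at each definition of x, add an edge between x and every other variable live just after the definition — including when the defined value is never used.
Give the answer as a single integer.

def/use:
  L0 def {d,t} use ∅
  L1 def {a,s} use ∅
  L2 def {a,g} use ∅
  L3 def {s} use {g}
  L4 def {a,s} use ∅
  L5 def {g,t} use {t}
  L6 def {t} use ∅
  L7 def {s,t} use ∅
  L8 def {a,s} use {a,s,t}
  L9 def {a,d} use {s}

Liveness:
  L0 li=∅ lo={t}
  L1 li={t} lo={s,t}
  L2 li=∅ lo={g}
  L3 li={g} lo=∅
  L4 li={t} lo={a,s,t}
  L5 li={a,s,t} lo={a,s,t}
  L6 li={s} lo={s}
  L7 li=∅ lo={s}
  L8 li={a,s,t} lo=∅
  L9 li={s} lo=∅

Interference:
  a — {d,g,s,t}
  d — {a,s,t}
  g — {a,s,t}
  s — {a,d,g,t}
  t — {a,d,g,s}

Registers:
  clique {a,d,s,t} ⇒ need ≥ 4
  assign a→c0 d→c3 g→c3 s→c1 t→c2 — no edge inside a register ⇒ χ ≤ 4
  χ = 4

Answer: 4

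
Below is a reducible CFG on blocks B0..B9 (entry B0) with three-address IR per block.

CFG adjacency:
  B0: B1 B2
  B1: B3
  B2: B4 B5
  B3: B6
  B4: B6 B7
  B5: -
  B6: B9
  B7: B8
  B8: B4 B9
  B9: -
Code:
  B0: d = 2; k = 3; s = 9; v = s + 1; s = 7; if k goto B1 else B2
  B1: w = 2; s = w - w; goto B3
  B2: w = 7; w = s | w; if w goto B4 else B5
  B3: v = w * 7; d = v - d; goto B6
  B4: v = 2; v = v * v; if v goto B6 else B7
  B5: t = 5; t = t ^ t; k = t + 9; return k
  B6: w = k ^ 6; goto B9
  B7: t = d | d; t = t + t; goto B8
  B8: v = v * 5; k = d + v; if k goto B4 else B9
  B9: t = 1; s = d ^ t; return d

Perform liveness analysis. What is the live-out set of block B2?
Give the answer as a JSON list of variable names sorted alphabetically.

def/use:
  B0: def={d,k,s,v} ue=∅
  B1: def={s,w} ue=∅
  B2: def={w} ue={s}
  B3: def={d,v} ue={d,w}
  B4: def={v} ue=∅
  B5: def={k,t} ue=∅
  B6: def={w} ue={k}
  B7: def={t} ue={d}
  B8: def={k,v} ue={d,v}
  B9: def={s,t} ue={d}

Live sets:
  live B0: ∅→{d,k,s}
  live B1: {d,k}→{d,k,w}
  live B2: {d,k,s}→{d,k}
  live B3: {d,k,w}→{d,k}
  live B4: {d,k}→{d,k,v}
  live B5: ∅→∅
  live B6: {d,k}→{d}
  live B7: {d,v}→{d,v}
  live B8: {d,v}→{d,k}
  live B9: {d}→∅

live-out(B2) = ["d", "k"]

Answer: ["d", "k"]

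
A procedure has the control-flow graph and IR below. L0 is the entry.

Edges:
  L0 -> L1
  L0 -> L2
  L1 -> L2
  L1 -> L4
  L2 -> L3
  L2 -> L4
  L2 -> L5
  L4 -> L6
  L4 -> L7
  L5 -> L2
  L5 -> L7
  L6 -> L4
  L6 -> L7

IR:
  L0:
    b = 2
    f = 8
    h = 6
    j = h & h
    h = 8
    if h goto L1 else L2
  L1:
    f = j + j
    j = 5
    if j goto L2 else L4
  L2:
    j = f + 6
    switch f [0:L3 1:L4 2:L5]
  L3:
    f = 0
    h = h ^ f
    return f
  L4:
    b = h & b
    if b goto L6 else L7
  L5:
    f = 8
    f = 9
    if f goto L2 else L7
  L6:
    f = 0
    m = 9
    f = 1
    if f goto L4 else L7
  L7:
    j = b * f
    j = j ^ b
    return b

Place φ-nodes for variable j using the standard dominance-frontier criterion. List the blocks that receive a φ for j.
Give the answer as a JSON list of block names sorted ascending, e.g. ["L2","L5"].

idom tree: L1←L0 L2←L0 L3←L2 L4←L0 L5←L2 L6←L4 L7←L0
Join-block Dom:
  L2: preds {L0,L1,L5}: {L0} ∩ {L0,L1} ∩ {L0,L2,L5} = {L0}; idom=L0
  L4: preds {L1,L2,L6}: {L0,L1} ∩ {L0,L2} ∩ {L0,L4,L6} = {L0}; idom=L0
  L7: preds {L4,L5,L6}: {L0,L4} ∩ {L0,L2,L5} ∩ {L0,L4,L6} = {L0}; idom=L0

DF derivation:
  L2←L0: walk · to L0
  L2←L1: walk L1 to L0
  L2←L5: walk L5→L2 to L0
  L4←L1: walk L1 to L0
  L4←L2: walk L2 to L0
  L4←L6: walk L6→L4 to L0
  L7←L4: walk L4 to L0
  L7←L5: walk L5→L2 to L0
  L7←L6: walk L6→L4 to L0
  DF(L0)=∅
  DF(L1)={L2,L4}
  DF(L2)={L2,L4,L7}
  DF(L3)=∅
  DF(L4)={L4,L7}
  DF(L5)={L2,L7}
  DF(L6)={L4,L7}
  DF(L7)=∅

φ for j: defs {L0,L1,L2,L7}
  DF⁺ = {L2,L4,L7}

Answer: ["L2", "L4", "L7"]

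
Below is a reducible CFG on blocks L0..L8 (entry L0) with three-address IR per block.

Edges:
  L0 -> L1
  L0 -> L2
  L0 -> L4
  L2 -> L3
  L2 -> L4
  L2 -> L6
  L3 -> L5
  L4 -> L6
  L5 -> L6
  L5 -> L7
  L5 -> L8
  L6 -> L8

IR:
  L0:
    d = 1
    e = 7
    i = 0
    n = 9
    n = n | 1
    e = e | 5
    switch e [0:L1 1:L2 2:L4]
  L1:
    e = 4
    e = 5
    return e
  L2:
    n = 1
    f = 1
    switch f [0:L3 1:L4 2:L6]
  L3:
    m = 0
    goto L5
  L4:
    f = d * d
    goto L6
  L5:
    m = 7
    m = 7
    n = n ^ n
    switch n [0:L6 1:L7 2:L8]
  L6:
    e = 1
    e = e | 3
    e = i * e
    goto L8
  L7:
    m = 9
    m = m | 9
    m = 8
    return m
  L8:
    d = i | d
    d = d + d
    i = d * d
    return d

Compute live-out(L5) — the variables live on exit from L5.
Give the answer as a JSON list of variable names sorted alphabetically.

Answer: ["d", "i"]

Working:
Per-block:
  L0: def={d,e,i,n} ue=∅
  L1: def={e} ue=∅
  L2: def={f,n} ue=∅
  L3: def={m} ue=∅
  L4: def={f} ue={d}
  L5: def={m,n} ue={n}
  L6: def={e} ue={i}
  L7: def={m} ue=∅
  L8: def={d,i} ue={d,i}

Live sets:
  live L0: ∅→{d,i}
  live L1: ∅→∅
  live L2: {d,i}→{d,i,n}
  live L3: {d,i,n}→{d,i,n}
  live L4: {d,i}→{d,i}
  live L5: {d,i,n}→{d,i}
  live L6: {d,i}→{d,i}
  live L7: ∅→∅
  live L8: {d,i}→∅

live-out(L5) = ["d", "i"]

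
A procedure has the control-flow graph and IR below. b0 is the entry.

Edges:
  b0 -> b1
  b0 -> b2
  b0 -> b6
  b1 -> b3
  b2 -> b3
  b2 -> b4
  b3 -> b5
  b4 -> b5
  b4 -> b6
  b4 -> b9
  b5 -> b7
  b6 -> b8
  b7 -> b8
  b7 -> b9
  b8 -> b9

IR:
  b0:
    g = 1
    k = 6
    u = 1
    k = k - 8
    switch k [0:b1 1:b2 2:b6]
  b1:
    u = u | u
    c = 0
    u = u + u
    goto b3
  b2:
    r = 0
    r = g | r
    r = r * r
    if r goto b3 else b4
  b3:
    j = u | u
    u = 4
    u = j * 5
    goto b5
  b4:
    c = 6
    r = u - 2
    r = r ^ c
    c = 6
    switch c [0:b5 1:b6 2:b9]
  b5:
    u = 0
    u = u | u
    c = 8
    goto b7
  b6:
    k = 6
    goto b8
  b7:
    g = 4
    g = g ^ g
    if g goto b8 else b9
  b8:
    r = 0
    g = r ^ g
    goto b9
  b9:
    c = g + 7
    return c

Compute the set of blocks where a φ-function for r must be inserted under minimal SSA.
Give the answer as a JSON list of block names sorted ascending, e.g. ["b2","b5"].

idom tree: b1←b0 b2←b0 b3←b0 b4←b2 b5←b0 b6←b0 b7←b5 b8←b0 b9←b0
Dom at joins:
  b3: preds {b1,b2}: {b0,b1} ∩ {b0,b2} = {b0}; idom=b0
  b5: preds {b3,b4}: {b0,b3} ∩ {b0,b2,b4} = {b0}; idom=b0
  b6: preds {b0,b4}: {b0} ∩ {b0,b2,b4} = {b0}; idom=b0
  b8: preds {b6,b7}: {b0,b6} ∩ {b0,b5,b7} = {b0}; idom=b0
  b9: preds {b4,b7,b8}: {b0,b2,b4} ∩ {b0,b5,b7} ∩ {b0,b8} = {b0}; idom=b0

Frontier:
  join b3 pred b1: b1 stop@b0
  join b3 pred b2: b2 stop@b0
  join b5 pred b3: b3 stop@b0
  join b5 pred b4: b4→b2 stop@b0
  join b6 pred b0: · stop@b0
  join b6 pred b4: b4→b2 stop@b0
  join b8 pred b6: b6 stop@b0
  join b8 pred b7: b7→b5 stop@b0
  join b9 pred b4: b4→b2 stop@b0
  join b9 pred b7: b7→b5 stop@b0
  join b9 pred b8: b8 stop@b0
  DF(b0)=∅
  DF(b1)={b3}
  DF(b2)={b3,b5,b6,b9}
  DF(b3)={b5}
  DF(b4)={b5,b6,b9}
  DF(b5)={b8,b9}
  DF(b6)={b8}
  DF(b7)={b8,b9}
  DF(b8)={b9}
  DF(b9)=∅

φ for r: defs {b2,b4,b8}
  DF⁺ = {b3,b5,b6,b8,b9}

Answer: ["b3", "b5", "b6", "b8", "b9"]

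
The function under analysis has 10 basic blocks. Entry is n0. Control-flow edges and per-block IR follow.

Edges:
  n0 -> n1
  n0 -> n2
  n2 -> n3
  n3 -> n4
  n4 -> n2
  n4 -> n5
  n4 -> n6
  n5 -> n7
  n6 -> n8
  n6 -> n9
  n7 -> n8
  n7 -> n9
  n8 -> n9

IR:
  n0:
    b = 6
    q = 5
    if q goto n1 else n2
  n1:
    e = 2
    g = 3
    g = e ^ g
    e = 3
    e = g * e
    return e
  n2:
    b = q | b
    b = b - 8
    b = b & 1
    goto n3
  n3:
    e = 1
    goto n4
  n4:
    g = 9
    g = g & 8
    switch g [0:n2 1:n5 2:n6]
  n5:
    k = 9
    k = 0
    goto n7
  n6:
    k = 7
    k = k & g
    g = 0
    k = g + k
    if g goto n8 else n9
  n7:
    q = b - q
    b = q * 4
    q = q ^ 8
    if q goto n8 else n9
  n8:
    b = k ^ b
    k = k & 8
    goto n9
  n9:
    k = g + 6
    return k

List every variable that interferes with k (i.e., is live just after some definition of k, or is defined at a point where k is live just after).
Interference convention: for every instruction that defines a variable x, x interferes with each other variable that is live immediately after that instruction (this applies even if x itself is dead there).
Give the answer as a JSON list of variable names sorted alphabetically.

Per-block:
  n0: def={b,q} ue=∅
  n1: def={e,g} ue=∅
  n2: def={b} ue={b,q}
  n3: def={e} ue=∅
  n4: def={g} ue=∅
  n5: def={k} ue=∅
  n6: def={g,k} ue={g}
  n7: def={b,q} ue={b,q}
  n8: def={b,k} ue={b,k}
  n9: def={k} ue={g}

Backward fixpoint:
  n0: in=∅ out={b,q}
  n1: in=∅ out=∅
  n2: in={b,q} out={b,q}
  n3: in={b,q} out={b,q}
  n4: in={b,q} out={b,g,q}
  n5: in={b,g,q} out={b,g,k,q}
  n6: in={b,g} out={b,g,k}
  n7: in={b,g,k,q} out={b,g,k}
  n8: in={b,g,k} out={g}
  n9: in={g} out=∅

Interference:
  b — {e,g,k,q}
  e — {b,g,q}
  g — {b,e,k,q}
  k — {b,g,q}
  q — {b,e,g,k}

N(k) = ["b", "g", "q"]

Answer: ["b", "g", "q"]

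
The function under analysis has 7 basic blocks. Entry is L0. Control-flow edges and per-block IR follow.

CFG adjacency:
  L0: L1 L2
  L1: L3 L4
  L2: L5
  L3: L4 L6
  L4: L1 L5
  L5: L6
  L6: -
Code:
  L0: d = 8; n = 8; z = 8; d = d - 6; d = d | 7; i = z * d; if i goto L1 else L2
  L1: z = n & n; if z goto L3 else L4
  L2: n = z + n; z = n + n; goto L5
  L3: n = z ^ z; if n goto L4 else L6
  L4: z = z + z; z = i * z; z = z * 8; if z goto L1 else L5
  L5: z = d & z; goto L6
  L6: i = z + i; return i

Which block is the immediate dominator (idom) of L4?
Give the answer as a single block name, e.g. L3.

Answer: L1

Working:
idom tree: L1←L0 L2←L0 L3←L1 L4←L1 L5←L0 L6←L0
Dom at joins:
  L1: preds {L0,L4}: {L0} ∩ {L0,L1,L4} = {L0}; idom=L0
  L4: preds {L1,L3}: {L0,L1} ∩ {L0,L1,L3} = {L0,L1}; idom=L1
  L5: preds {L2,L4}: {L0,L2} ∩ {L0,L1,L4} = {L0}; idom=L0
  L6: preds {L3,L5}: {L0,L1,L3} ∩ {L0,L5} = {L0}; idom=L0

idom(L4) = L1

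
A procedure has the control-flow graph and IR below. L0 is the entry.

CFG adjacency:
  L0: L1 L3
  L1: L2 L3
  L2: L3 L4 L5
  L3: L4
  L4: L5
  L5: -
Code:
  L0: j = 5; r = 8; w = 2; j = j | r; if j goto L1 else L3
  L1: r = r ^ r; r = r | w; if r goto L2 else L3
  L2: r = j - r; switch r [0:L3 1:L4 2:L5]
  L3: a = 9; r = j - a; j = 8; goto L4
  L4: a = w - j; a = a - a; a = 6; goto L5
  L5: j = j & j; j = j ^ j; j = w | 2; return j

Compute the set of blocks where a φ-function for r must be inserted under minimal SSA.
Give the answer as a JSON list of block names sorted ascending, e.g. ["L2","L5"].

idom tree: L1←L0 L2←L1 L3←L0 L4←L0 L5←L0
Join-block Dom:
  L3: preds {L0,L1,L2}: {L0} ∩ {L0,L1} ∩ {L0,L1,L2} = {L0}; idom=L0
  L4: preds {L2,L3}: {L0,L1,L2} ∩ {L0,L3} = {L0}; idom=L0
  L5: preds {L2,L4}: {L0,L1,L2} ∩ {L0,L4} = {L0}; idom=L0

DF derivation:
  join L3 pred L0: · stop@L0
  join L3 pred L1: L1 stop@L0
  join L3 pred L2: L2→L1 stop@L0
  join L4 pred L2: L2→L1 stop@L0
  join L4 pred L3: L3 stop@L0
  join L5 pred L2: L2→L1 stop@L0
  join L5 pred L4: L4 stop@L0
  L0 → ∅
  L1 → {L3,L4,L5}
  L2 → {L3,L4,L5}
  L3 → {L4}
  L4 → {L5}
  L5 → ∅

φ for r: defs {L0,L1,L2,L3}
  DF⁺ = {L3,L4,L5}

Answer: ["L3", "L4", "L5"]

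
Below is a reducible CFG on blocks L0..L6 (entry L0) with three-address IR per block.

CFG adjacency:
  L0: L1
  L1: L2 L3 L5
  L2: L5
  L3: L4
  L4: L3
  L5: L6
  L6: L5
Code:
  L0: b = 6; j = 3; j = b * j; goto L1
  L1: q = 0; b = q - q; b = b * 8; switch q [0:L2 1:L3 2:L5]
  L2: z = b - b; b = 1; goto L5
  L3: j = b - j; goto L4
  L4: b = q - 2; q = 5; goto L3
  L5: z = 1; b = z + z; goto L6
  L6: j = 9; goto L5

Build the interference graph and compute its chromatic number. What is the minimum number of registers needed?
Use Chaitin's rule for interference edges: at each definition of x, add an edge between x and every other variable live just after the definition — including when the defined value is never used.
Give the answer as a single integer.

Block summaries:
  L0: {b,j} / ∅
  L1: {b,q} / ∅
  L2: {b,z} / {b}
  L3: {j} / {b,j}
  L4: {b,q} / {q}
  L5: {b,z} / ∅
  L6: {j} / ∅

Live sets:
  L0: in=∅ out={j}
  L1: in={j} out={b,j,q}
  L2: in={b} out=∅
  L3: in={b,j,q} out={j,q}
  L4: in={j,q} out={b,j,q}
  L5: in=∅ out=∅
  L6: in=∅ out=∅

Conflict graph:
  b: {j,q}
  j: {b,q}
  q: {b,j}
  z: ∅

Colouring:
  lower bound: {b,j,q} mutually conflict ⇒ χ ≥ 3
  assign b→c0 j→c1 q→c2 z→c0 — no edge inside a register ⇒ χ ≤ 3
  χ = 3

Answer: 3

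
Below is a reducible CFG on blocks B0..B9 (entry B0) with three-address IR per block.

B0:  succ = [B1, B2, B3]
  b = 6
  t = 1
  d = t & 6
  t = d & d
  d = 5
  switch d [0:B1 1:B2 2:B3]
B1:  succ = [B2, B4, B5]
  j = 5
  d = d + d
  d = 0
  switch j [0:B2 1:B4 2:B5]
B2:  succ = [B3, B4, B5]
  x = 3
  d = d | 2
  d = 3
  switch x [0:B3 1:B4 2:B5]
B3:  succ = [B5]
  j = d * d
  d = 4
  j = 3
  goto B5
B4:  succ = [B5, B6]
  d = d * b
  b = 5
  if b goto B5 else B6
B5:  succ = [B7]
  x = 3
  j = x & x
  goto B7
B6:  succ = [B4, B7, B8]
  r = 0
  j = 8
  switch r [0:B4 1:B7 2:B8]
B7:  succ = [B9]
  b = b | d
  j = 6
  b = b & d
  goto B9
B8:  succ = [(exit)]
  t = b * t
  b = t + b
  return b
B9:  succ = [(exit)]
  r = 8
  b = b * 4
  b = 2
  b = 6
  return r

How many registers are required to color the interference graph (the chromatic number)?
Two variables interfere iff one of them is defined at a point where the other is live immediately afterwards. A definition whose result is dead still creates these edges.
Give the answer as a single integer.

Answer: 5

Analysis:
def/use:
  B0: {b,d,t} / ∅
  B1: {d,j} / {d}
  B2: {d,x} / {d}
  B3: {d,j} / {d}
  B4: {b,d} / {b,d}
  B5: {j,x} / ∅
  B6: {j,r} / ∅
  B7: {b,j} / {b,d}
  B8: {b,t} / {b,t}
  B9: {b,r} / {b}

Backward fixpoint:
  B0: in=∅ out={b,d,t}
  B1: in={b,d,t} out={b,d,t}
  B2: in={b,d,t} out={b,d,t}
  B3: in={b,d} out={b,d}
  B4: in={b,d,t} out={b,d,t}
  B5: in={b,d} out={b,d}
  B6: in={b,d,t} out={b,d,t}
  B7: in={b,d} out={b}
  B8: in={b,t} out=∅
  B9: in={b} out=∅

Conflict graph:
  b — {d,j,r,t,x}
  d — {b,j,r,t,x}
  j — {b,d,r,t}
  r — {b,d,j,t}
  t — {b,d,j,r,x}
  x — {b,d,t}

Colouring:
  lower bound: {b,d,j,r,t} mutually conflict ⇒ χ ≥ 5
  assign b→R0 d→R1 j→R3 r→R4 t→R2 x→R3 — no edge inside a register ⇒ χ ≤ 5
  χ = 5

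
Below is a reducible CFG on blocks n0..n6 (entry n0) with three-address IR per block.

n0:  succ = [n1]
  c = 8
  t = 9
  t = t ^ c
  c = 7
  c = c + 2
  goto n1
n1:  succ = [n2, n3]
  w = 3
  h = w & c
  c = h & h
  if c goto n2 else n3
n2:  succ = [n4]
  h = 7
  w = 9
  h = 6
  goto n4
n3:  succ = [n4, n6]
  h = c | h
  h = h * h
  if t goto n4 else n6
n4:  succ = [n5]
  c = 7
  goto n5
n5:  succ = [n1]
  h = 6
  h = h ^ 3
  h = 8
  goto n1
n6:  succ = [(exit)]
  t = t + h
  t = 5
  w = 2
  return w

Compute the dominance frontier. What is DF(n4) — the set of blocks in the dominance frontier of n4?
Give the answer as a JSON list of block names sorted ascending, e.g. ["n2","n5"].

idom tree: n1←n0 n2←n1 n3←n1 n4←n1 n5←n4 n6←n3
Dom∩ at merges:
  n1: preds {n0,n5}: {n0} ∩ {n0,n1,n4,n5} = {n0}; idom=n0
  n4: preds {n2,n3}: {n0,n1,n2} ∩ {n0,n1,n3} = {n0,n1}; idom=n1

DF walk-up:
  join n1 pred n0: · stop@n0
  join n1 pred n5: n5→n4→n1 stop@n0
  join n4 pred n2: n2 stop@n1
  join n4 pred n3: n3 stop@n1
  DF(n0)=∅
  DF(n1)={n1}
  DF(n2)={n4}
  DF(n3)={n4}
  DF(n4)={n1}
  DF(n5)={n1}
  DF(n6)=∅

DF(n4) = ["n1"]

Answer: ["n1"]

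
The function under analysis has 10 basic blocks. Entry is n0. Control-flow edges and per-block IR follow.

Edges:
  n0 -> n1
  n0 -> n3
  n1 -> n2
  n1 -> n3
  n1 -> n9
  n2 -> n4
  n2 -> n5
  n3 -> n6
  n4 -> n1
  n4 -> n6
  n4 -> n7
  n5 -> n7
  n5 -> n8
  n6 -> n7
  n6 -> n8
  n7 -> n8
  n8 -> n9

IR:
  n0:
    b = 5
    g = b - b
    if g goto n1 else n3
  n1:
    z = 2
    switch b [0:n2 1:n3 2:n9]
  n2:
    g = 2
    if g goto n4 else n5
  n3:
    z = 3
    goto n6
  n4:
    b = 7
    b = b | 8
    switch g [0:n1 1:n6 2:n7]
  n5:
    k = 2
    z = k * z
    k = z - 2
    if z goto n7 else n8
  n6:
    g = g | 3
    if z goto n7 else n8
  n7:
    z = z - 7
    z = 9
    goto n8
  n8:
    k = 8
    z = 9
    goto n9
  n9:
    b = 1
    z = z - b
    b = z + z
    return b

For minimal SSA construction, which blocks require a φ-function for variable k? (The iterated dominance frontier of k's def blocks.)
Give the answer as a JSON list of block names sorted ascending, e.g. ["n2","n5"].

idom tree: n1←n0 n2←n1 n3←n0 n4←n2 n5←n2 n6←n0 n7←n0 n8←n0 n9←n0
Join-block Dom:
  n1: preds {n0,n4}: {n0} ∩ {n0,n1,n2,n4} = {n0}; idom=n0
  n3: preds {n0,n1}: {n0} ∩ {n0,n1} = {n0}; idom=n0
  n6: preds {n3,n4}: {n0,n3} ∩ {n0,n1,n2,n4} = {n0}; idom=n0
  n7: preds {n4,n5,n6}: {n0,n1,n2,n4} ∩ {n0,n1,n2,n5} ∩ {n0,n6} = {n0}; idom=n0
  n8: preds {n5,n6,n7}: {n0,n1,n2,n5} ∩ {n0,n6} ∩ {n0,n7} = {n0}; idom=n0
  n9: preds {n1,n8}: {n0,n1} ∩ {n0,n8} = {n0}; idom=n0

DF walk-up:
  join n1 pred n0: · stop@n0
  join n1 pred n4: n4→n2→n1 stop@n0
  join n3 pred n0: · stop@n0
  join n3 pred n1: n1 stop@n0
  join n6 pred n3: n3 stop@n0
  join n6 pred n4: n4→n2→n1 stop@n0
  join n7 pred n4: n4→n2→n1 stop@n0
  join n7 pred n5: n5→n2→n1 stop@n0
  join n7 pred n6: n6 stop@n0
  join n8 pred n5: n5→n2→n1 stop@n0
  join n8 pred n6: n6 stop@n0
  join n8 pred n7: n7 stop@n0
  join n9 pred n1: n1 stop@n0
  join n9 pred n8: n8 stop@n0
  n0: DF=∅
  n1: DF={n1,n3,n6,n7,n8,n9}
  n2: DF={n1,n6,n7,n8}
  n3: DF={n6}
  n4: DF={n1,n6,n7}
  n5: DF={n7,n8}
  n6: DF={n7,n8}
  n7: DF={n8}
  n8: DF={n9}
  n9: DF=∅

φ for k: defs {n5,n8}
  DF⁺ = {n7,n8,n9}

Answer: ["n7", "n8", "n9"]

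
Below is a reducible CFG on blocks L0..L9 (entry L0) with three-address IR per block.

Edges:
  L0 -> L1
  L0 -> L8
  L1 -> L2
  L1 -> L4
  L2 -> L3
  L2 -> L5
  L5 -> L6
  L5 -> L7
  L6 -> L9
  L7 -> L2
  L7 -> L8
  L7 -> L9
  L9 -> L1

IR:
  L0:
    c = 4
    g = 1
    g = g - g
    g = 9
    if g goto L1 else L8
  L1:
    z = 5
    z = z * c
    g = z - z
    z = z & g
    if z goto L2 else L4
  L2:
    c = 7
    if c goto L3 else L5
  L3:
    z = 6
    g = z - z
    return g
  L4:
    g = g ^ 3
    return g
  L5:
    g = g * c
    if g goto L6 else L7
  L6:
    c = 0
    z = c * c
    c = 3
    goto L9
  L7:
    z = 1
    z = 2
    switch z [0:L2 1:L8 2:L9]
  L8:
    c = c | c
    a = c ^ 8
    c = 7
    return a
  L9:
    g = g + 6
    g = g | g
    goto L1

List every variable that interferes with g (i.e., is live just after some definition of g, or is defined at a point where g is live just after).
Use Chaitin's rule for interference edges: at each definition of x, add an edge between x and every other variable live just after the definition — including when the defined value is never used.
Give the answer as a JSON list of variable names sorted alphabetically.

Answer: ["c", "z"]

Analysis:
Per-block:
  L0: {c,g} / ∅
  L1: {g,z} / {c}
  L2: {c} / ∅
  L3: {g,z} / ∅
  L4: {g} / {g}
  L5: {g} / {c,g}
  L6: {c,z} / ∅
  L7: {z} / ∅
  L8: {a,c} / {c}
  L9: {g} / {g}

Live sets:
  L0: in=∅ out={c}
  L1: in={c} out={g}
  L2: in={g} out={c,g}
  L3: in=∅ out=∅
  L4: in={g} out=∅
  L5: in={c,g} out={c,g}
  L6: in={g} out={c,g}
  L7: in={c,g} out={c,g}
  L8: in={c} out=∅
  L9: in={c,g} out={c}

Conflict graph:
  a: {c}
  c: {a,g,z}
  g: {c,z}
  z: {c,g}

N(g) = ["c", "z"]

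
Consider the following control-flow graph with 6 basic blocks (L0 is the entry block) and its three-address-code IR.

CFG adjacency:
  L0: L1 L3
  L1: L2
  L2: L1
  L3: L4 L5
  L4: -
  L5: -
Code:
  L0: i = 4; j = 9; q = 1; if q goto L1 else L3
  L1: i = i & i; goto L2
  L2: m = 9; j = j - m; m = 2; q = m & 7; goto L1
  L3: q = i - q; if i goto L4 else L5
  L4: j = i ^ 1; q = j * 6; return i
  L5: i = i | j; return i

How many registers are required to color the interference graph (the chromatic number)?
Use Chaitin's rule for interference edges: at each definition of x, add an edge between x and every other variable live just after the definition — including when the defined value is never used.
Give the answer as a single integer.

Per-block:
  L0 def {i,j,q} use ∅
  L1 def {i} use {i}
  L2 def {j,m,q} use {j}
  L3 def {q} use {i,q}
  L4 def {j,q} use {i}
  L5 def {i} use {i,j}

Live sets:
  L0: in=∅ out={i,j,q}
  L1: in={i,j} out={i,j}
  L2: in={i,j} out={i,j}
  L3: in={i,j,q} out={i,j}
  L4: in={i} out=∅
  L5: in={i,j} out=∅

Conflict graph:
  i — {j,m,q}
  j — {i,m,q}
  m — {i,j}
  q — {i,j}

Chromatic number:
  clique {i,j,m} ⇒ need ≥ 3
  3-colouring: c0={i}  c1={j}  c2={m,q}
  χ = 3

Answer: 3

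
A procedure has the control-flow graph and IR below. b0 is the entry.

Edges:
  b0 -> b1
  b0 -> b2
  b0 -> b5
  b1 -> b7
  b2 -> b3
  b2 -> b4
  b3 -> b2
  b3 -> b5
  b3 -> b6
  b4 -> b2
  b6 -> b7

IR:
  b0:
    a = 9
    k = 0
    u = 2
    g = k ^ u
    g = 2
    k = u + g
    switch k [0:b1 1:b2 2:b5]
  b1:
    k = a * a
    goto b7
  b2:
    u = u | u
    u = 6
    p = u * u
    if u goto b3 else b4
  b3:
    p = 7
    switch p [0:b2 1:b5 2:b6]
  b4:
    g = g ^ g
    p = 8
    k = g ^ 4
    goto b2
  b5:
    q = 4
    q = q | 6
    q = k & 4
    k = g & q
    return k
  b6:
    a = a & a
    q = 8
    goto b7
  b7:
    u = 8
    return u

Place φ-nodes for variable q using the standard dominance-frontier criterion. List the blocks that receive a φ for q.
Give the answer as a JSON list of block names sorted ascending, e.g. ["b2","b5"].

Answer: ["b7"]

Working:
idom tree: b1←b0 b2←b0 b3←b2 b4←b2 b5←b0 b6←b3 b7←b0
Dom at joins:
  b2: preds {b0,b3,b4}: {b0} ∩ {b0,b2,b3} ∩ {b0,b2,b4} = {b0}; idom=b0
  b5: preds {b0,b3}: {b0} ∩ {b0,b2,b3} = {b0}; idom=b0
  b7: preds {b1,b6}: {b0,b1} ∩ {b0,b2,b3,b6} = {b0}; idom=b0

DF derivation:
  join b2 pred b0: · stop@b0
  join b2 pred b3: b3→b2 stop@b0
  join b2 pred b4: b4→b2 stop@b0
  join b5 pred b0: · stop@b0
  join b5 pred b3: b3→b2 stop@b0
  join b7 pred b1: b1 stop@b0
  join b7 pred b6: b6→b3→b2 stop@b0
  b0 → ∅
  b1 → {b7}
  b2 → {b2,b5,b7}
  b3 → {b2,b5,b7}
  b4 → {b2}
  b5 → ∅
  b6 → {b7}
  b7 → ∅

φ for q: defs {b5,b6}
  DF⁺ = {b7}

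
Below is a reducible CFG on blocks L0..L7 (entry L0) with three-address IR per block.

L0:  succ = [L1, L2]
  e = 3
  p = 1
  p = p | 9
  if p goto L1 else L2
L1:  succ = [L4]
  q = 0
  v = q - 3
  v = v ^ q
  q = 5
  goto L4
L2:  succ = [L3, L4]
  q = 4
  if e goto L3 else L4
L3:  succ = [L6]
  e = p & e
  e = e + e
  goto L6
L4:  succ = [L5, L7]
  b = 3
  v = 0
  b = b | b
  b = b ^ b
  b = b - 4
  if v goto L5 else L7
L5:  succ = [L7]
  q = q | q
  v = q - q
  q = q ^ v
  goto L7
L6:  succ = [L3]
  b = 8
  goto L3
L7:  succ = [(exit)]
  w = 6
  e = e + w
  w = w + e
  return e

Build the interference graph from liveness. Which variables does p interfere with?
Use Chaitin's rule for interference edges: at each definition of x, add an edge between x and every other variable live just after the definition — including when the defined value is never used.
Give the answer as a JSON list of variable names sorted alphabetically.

Per-block:
  L0: {e,p} / ∅
  L1: {q,v} / ∅
  L2: {q} / {e}
  L3: {e} / {e,p}
  L4: {b,v} / ∅
  L5: {q,v} / {q}
  L6: {b} / ∅
  L7: {e,w} / {e}

Backward fixpoint:
  L0 li=∅ lo={e,p}
  L1 li={e} lo={e,q}
  L2 li={e,p} lo={e,p,q}
  L3 li={e,p} lo={e,p}
  L4 li={e,q} lo={e,q}
  L5 li={e,q} lo={e}
  L6 li={e,p} lo={e,p}
  L7 li={e} lo=∅

Interference:
  b: {e,p,q,v}
  e: {b,p,q,v,w}
  p: {b,e,q}
  q: {b,e,p,v}
  v: {b,e,q}
  w: {e}

N(p) = ["b", "e", "q"]

Answer: ["b", "e", "q"]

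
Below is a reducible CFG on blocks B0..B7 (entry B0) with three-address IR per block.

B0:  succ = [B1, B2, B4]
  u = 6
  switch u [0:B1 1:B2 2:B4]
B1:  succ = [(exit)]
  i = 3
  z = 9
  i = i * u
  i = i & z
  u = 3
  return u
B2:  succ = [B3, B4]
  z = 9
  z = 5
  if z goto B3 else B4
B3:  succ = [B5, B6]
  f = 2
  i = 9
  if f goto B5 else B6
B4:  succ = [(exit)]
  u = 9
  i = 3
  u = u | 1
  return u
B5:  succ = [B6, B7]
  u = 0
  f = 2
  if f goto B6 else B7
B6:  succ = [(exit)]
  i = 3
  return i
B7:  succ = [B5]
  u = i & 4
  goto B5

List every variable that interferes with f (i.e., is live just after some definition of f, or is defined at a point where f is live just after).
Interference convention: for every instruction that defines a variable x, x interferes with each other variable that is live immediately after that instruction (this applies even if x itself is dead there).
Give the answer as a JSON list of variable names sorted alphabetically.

Answer: ["i"]

Derivation:
Per-block:
  B0 def {u} use ∅
  B1 def {i,u,z} use {u}
  B2 def {z} use ∅
  B3 def {f,i} use ∅
  B4 def {i,u} use ∅
  B5 def {f,u} use ∅
  B6 def {i} use ∅
  B7 def {u} use {i}

Liveness:
  live B0: ∅→{u}
  live B1: {u}→∅
  live B2: ∅→∅
  live B3: ∅→{i}
  live B4: ∅→∅
  live B5: {i}→{i}
  live B6: ∅→∅
  live B7: {i}→{i}

Conflict graph:
  f: {i}
  i: {f,u,z}
  u: {i,z}
  z: {i,u}

N(f) = ["i"]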